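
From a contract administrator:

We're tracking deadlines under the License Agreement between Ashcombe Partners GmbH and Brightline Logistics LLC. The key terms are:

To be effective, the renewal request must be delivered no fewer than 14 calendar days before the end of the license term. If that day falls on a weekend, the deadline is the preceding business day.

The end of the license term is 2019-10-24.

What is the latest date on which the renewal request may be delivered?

Counting back 14 calendar days from 2019-10-24 gives 2019-10-10. That is a Thursday, so no adjustment is needed.

2019-10-10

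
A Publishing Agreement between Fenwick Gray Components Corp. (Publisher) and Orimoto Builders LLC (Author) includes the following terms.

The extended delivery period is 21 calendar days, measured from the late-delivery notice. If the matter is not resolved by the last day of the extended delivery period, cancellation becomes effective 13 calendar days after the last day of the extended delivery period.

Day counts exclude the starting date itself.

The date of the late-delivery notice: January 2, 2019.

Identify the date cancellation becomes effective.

February 5, 2019

Adding 21 calendar days to January 2, 2019 gives January 23, 2019, which is the last day of the extended delivery period.
The date cancellation becomes effective: January 23, 2019 + 13 days = February 5, 2019.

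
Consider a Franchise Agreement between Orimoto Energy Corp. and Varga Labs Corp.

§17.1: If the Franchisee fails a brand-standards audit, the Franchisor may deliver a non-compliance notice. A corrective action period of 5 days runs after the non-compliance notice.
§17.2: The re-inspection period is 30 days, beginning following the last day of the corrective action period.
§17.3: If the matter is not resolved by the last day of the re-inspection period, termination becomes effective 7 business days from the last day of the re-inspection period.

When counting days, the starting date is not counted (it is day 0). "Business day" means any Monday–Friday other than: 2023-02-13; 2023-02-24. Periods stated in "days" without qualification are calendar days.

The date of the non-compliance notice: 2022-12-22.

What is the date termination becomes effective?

Adding 5 calendar days to 2022-12-22 gives 2022-12-27, which is the last day of the corrective action period.
Adding 30 calendar days to 2022-12-27 gives 2023-01-26, which is the last day of the re-inspection period.
The date termination becomes effective: counting 7 business days from Thursday, 2023-01-26 (Jan 27, Jan 30, Jan 31, Feb 1, Feb 2, Feb 3, Feb 6, skipping weekends) reaches Monday, 2023-02-06.

2023-02-06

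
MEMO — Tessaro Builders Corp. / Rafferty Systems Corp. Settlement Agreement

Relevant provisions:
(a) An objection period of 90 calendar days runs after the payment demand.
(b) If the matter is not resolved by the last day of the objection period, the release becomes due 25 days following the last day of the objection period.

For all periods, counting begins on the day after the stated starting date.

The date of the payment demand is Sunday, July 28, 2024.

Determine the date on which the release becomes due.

Adding 90 calendar days to July 28, 2024 gives October 26, 2024, which is the last day of the objection period.
Adding 25 calendar days to October 26, 2024 gives November 20, 2024, which is the date on which the release becomes due.

November 20, 2024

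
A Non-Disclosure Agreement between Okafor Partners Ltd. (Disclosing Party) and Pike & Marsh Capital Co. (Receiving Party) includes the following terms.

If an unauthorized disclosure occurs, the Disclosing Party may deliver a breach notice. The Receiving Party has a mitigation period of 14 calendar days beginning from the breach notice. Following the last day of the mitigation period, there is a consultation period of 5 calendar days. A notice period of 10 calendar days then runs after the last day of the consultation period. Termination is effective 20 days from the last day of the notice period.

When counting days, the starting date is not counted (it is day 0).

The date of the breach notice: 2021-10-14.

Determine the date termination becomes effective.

The last day of the mitigation period: 14 calendar days after 2021-10-14 is 2021-10-28.
The last day of the consultation period: 5 calendar days after 2021-10-28 is 2021-11-02.
The last day of the notice period: 2021-11-02 + 10 days = 2021-11-12.
The date termination becomes effective: 2021-11-12 + 20 days = 2021-12-02.

2021-12-02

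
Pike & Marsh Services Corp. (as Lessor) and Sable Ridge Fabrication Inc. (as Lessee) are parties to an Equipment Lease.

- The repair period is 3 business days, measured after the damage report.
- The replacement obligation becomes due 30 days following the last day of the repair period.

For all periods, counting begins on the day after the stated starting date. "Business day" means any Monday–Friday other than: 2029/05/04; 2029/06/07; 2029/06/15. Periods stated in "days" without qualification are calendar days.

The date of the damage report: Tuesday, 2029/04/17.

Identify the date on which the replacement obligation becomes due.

2029/05/20

The last day of the repair period: 3 business days after Tuesday, 2029/04/17, skipping weekends — Apr 18, Apr 19, Apr 20 — lands on Friday, 2029/04/20.
The date on which the replacement obligation becomes due: 30 calendar days after 2029/04/20 is 2029/05/20.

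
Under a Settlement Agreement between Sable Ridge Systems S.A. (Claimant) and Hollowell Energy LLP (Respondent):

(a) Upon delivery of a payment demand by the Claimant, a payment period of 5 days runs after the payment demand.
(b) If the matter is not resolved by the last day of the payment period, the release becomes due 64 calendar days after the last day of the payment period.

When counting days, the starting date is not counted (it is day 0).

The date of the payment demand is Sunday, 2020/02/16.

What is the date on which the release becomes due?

2020/04/25

Adding 5 calendar days to 2020/02/16 gives 2020/02/21, which is the last day of the payment period.
The date on which the release becomes due: 64 calendar days after 2020/02/21 is 2020/04/25.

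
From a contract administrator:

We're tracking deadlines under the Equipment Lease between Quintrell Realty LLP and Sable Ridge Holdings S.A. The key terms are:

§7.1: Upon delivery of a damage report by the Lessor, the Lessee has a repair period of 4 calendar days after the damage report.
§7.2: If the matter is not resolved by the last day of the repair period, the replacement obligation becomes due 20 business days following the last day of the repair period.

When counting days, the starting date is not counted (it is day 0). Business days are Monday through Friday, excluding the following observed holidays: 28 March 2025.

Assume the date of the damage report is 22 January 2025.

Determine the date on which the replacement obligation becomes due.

21 February 2025

The last day of the repair period: 4 calendar days after 22 January 2025 is 26 January 2025.
The date on which the replacement obligation becomes due: counting 20 business days from Sunday, 26 January 2025 (Jan 27, Jan 28, Jan 29, Jan 30, …, Feb 19, Feb 20, Feb 21, skipping weekends) reaches Friday, 21 February 2025.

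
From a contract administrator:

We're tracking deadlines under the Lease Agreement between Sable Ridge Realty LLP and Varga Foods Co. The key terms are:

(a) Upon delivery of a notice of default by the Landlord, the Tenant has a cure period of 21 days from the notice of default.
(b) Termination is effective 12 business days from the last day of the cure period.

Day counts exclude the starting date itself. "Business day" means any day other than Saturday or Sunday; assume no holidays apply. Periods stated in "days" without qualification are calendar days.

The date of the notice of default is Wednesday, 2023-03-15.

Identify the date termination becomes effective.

2023-04-21

Adding 21 calendar days to 2023-03-15 gives 2023-04-05, which is the last day of the cure period.
The date termination becomes effective: 12 business days after Wednesday, 2023-04-05, skipping weekends — Apr 6, Apr 7, Apr 10, Apr 11, …, Apr 19, Apr 20, Apr 21 — lands on Friday, 2023-04-21.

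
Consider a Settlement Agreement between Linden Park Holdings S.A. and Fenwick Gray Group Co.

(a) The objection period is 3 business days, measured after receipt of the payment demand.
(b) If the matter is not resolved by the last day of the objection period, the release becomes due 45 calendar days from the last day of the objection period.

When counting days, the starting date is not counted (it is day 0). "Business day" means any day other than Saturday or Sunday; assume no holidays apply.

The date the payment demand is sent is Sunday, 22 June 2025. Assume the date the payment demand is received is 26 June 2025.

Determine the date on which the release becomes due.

The last day of the objection period: counting 3 business days from Thursday, 26 June 2025 (Jun 27, Jun 30, Jul 1, skipping weekends) reaches Tuesday, 1 July 2025.
The date on which the release becomes due: 1 July 2025 + 45 days = 15 August 2025.

15 August 2025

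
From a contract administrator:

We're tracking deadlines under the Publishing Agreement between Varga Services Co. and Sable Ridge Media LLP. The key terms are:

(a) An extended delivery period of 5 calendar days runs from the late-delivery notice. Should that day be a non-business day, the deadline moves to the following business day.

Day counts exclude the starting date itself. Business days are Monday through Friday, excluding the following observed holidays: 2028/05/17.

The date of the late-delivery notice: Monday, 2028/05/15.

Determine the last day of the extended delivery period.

The last day of the extended delivery period: 5 calendar days after 2028/05/15 is 2028/05/20. That falls on a Saturday, so it rolls to the next business day, Monday, 2028/05/22.

2028/05/22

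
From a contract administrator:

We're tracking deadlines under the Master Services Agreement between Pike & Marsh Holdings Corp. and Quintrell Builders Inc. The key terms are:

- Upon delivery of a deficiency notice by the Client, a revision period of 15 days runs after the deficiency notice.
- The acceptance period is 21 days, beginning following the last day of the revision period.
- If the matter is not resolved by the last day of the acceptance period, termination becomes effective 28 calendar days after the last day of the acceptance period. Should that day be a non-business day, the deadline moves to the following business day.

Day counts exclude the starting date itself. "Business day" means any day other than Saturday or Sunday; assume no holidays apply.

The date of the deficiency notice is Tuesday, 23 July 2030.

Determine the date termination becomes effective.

The last day of the revision period: 15 calendar days after 23 July 2030 is 7 August 2030.
Adding 21 calendar days to 7 August 2030 gives 28 August 2030, which is the last day of the acceptance period.
The date termination becomes effective: 28 calendar days after 28 August 2030 is 25 September 2030. 25 September 2030 is a Wednesday, so no roll-forward applies.

25 September 2030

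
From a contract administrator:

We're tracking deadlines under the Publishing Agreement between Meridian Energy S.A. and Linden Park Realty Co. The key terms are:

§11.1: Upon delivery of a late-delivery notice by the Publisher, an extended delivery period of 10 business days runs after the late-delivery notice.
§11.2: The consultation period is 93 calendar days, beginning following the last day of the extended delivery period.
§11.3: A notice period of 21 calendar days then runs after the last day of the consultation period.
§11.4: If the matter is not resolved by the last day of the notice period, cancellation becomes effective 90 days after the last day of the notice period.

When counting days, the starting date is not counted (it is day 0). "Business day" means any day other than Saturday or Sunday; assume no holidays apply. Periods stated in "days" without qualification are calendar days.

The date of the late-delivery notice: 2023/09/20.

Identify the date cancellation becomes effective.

From Wednesday, 2023/09/20, 10 business days (Sep 21, Sep 22, Sep 25, Sep 26, Sep 27, Sep 28, Sep 29, Oct 2, Oct 3, Oct 4, skipping weekends) brings us to Wednesday, 2023/10/04, which is the last day of the extended delivery period.
The last day of the consultation period: 2023/10/04 + 93 days = 2024/01/05.
Adding 21 calendar days to 2024/01/05 gives 2024/01/26, which is the last day of the notice period.
The date cancellation becomes effective: 2024/01/26 + 90 days = 2024/04/25.

2024/04/25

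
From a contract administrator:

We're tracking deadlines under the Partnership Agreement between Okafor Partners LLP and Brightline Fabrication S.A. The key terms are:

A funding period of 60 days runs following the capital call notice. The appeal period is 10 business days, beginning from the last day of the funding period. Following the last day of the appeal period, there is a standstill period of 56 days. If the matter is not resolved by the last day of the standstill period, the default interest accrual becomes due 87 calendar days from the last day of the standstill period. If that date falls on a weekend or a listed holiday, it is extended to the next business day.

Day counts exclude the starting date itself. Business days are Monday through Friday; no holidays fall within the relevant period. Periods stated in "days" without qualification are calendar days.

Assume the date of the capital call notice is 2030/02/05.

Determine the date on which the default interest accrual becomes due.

Adding 60 calendar days to 2030/02/05 gives 2030/04/06, which is the last day of the funding period.
The last day of the appeal period: counting 10 business days from Saturday, 2030/04/06 (Apr 8, Apr 9, Apr 10, Apr 11, Apr 12, Apr 15, Apr 16, Apr 17, Apr 18, Apr 19, skipping weekends) reaches Friday, 2030/04/19.
The last day of the standstill period: 56 calendar days after 2030/04/19 is 2030/06/14.
The date on which the default interest accrual becomes due: 87 calendar days after 2030/06/14 is 2030/09/09. 2030/09/09 is a Monday, so no roll-forward applies.

2030/09/09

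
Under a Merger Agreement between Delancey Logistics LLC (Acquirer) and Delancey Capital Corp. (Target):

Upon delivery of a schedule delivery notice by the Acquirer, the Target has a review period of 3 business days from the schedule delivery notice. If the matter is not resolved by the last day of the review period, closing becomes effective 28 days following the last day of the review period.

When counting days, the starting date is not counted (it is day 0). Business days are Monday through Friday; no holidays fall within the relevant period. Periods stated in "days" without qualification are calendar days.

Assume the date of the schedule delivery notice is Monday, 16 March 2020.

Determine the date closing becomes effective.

16 April 2020

From Monday, 16 March 2020, 3 business days (Mar 17, Mar 18, Mar 19, skipping weekends) brings us to Thursday, 19 March 2020, which is the last day of the review period.
Adding 28 calendar days to 19 March 2020 gives 16 April 2020, which is the date closing becomes effective.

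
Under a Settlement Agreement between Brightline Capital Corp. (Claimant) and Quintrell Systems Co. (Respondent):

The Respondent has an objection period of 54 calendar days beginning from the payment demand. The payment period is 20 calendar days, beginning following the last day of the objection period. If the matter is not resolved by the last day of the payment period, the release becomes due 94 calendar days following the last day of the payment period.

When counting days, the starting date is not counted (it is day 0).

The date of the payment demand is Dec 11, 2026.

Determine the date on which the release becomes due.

May 28, 2027

The last day of the objection period: Dec 11, 2026 + 54 days = Feb 3, 2027.
The last day of the payment period: 20 calendar days after Feb 3, 2027 is Feb 23, 2027.
Adding 94 calendar days to Feb 23, 2027 gives May 28, 2027, which is the date on which the release becomes due.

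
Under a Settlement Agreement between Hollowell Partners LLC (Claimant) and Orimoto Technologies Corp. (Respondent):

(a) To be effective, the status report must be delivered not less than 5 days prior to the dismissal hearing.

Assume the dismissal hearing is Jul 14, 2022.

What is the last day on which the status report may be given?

Counting back 5 calendar days from Jul 14, 2022 gives Jul 9, 2022.

Jul 9, 2022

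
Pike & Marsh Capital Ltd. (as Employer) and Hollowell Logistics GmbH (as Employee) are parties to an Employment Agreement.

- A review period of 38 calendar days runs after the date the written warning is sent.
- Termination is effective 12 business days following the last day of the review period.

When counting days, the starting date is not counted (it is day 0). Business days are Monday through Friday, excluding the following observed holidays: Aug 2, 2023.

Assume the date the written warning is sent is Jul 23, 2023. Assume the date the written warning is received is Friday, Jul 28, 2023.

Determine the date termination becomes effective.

Sep 15, 2023

The last day of the review period: Jul 23, 2023 + 38 days = Aug 30, 2023.
From Wednesday, Aug 30, 2023, 12 business days (Aug 31, Sep 1, Sep 4, Sep 5, …, Sep 13, Sep 14, Sep 15, skipping weekends) brings us to Friday, Sep 15, 2023, which is the date termination becomes effective.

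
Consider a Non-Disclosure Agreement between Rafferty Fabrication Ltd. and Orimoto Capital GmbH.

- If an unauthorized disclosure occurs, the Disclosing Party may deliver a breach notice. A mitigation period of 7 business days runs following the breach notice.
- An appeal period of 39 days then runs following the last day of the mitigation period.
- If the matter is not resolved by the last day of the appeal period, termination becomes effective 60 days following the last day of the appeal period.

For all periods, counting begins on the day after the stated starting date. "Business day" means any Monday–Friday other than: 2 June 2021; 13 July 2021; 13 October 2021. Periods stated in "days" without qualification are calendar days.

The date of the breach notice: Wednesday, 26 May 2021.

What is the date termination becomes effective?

The last day of the mitigation period: 7 business days after Wednesday, 26 May 2021, skipping weekends and the listed holiday on Jun 2 — May 27, May 28, May 31, Jun 1, Jun 3, Jun 4, Jun 7 — lands on Monday, 7 June 2021.
The last day of the appeal period: 39 calendar days after 7 June 2021 is 16 July 2021.
The date termination becomes effective: 60 calendar days after 16 July 2021 is 14 September 2021.

14 September 2021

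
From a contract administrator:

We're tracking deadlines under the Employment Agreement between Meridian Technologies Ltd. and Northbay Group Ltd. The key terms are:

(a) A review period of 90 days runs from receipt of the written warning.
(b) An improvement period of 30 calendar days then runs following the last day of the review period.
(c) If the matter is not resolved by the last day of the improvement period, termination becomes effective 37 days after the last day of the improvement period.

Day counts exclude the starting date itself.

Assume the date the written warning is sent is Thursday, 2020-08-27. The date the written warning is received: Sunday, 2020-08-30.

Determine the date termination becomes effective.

2021-02-03

The last day of the review period: 90 calendar days after 2020-08-30 is 2020-11-28.
The last day of the improvement period: 2020-11-28 + 30 days = 2020-12-28.
The date termination becomes effective: 2020-12-28 + 37 days = 2021-02-03.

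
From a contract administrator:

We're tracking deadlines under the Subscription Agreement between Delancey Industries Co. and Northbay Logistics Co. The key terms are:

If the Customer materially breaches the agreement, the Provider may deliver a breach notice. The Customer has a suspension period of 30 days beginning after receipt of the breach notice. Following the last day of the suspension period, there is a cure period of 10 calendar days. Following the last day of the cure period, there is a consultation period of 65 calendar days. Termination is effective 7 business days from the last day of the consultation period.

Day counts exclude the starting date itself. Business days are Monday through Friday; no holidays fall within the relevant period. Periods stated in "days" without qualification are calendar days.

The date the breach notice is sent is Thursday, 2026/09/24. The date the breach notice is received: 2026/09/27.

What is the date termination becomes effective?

2027/01/19

The last day of the suspension period: 30 calendar days after 2026/09/27 is 2026/10/27.
The last day of the cure period: 2026/10/27 + 10 days = 2026/11/06.
Adding 65 calendar days to 2026/11/06 gives 2027/01/10, which is the last day of the consultation period.
The date termination becomes effective: 7 business days after Sunday, 2027/01/10, skipping weekends — Jan 11, Jan 12, Jan 13, Jan 14, Jan 15, Jan 18, Jan 19 — lands on Tuesday, 2027/01/19.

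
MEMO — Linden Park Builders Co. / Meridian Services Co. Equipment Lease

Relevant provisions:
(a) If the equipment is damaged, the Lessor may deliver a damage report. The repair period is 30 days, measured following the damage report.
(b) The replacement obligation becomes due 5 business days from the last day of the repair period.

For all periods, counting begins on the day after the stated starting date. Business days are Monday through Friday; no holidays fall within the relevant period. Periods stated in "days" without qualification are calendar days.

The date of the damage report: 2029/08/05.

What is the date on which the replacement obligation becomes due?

The last day of the repair period: 2029/08/05 + 30 days = 2029/09/04.
From Tuesday, 2029/09/04, 5 business days (Sep 5, Sep 6, Sep 7, Sep 10, Sep 11, skipping weekends) brings us to Tuesday, 2029/09/11, which is the date on which the replacement obligation becomes due.

2029/09/11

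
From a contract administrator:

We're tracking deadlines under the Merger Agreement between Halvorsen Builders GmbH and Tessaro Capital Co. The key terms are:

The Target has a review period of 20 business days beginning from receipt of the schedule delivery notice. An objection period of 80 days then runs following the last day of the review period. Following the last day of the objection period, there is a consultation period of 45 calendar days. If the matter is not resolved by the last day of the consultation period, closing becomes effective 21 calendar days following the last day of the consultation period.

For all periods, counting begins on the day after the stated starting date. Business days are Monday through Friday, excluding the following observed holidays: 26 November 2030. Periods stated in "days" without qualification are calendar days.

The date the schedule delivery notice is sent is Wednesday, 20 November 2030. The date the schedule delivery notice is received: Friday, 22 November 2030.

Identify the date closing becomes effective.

From Friday, 22 November 2030, 20 business days (Nov 25, Nov 27, Nov 28, Nov 29, …, Dec 19, Dec 20, Dec 23, skipping weekends and the listed holiday on Nov 26) brings us to Monday, 23 December 2030, which is the last day of the review period.
The last day of the objection period: 23 December 2030 + 80 days = 13 March 2031.
Adding 45 calendar days to 13 March 2031 gives 27 April 2031, which is the last day of the consultation period.
The date closing becomes effective: 21 calendar days after 27 April 2031 is 18 May 2031.

18 May 2031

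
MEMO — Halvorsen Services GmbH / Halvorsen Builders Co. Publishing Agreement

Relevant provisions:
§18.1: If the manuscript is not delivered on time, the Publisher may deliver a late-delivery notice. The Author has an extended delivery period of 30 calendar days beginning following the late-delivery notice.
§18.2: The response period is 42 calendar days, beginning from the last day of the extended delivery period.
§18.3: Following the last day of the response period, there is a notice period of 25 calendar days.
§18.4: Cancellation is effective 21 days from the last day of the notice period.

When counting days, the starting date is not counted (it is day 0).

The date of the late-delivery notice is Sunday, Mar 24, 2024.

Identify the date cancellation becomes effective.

Adding 30 calendar days to Mar 24, 2024 gives Apr 23, 2024, which is the last day of the extended delivery period.
The last day of the response period: 42 calendar days after Apr 23, 2024 is Jun 4, 2024.
The last day of the notice period: Jun 4, 2024 + 25 days = Jun 29, 2024.
Adding 21 calendar days to Jun 29, 2024 gives Jul 20, 2024, which is the date cancellation becomes effective.

Jul 20, 2024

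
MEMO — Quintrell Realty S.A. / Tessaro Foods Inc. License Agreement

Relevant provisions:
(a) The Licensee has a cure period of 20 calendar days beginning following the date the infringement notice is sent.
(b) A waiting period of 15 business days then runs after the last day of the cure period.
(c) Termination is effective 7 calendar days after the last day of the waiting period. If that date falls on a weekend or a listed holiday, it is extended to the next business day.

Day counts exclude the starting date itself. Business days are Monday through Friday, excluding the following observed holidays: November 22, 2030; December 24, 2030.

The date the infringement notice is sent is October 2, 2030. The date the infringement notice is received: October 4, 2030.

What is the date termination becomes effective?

November 19, 2030

The last day of the cure period: October 2, 2030 + 20 days = October 22, 2030.
The last day of the waiting period: counting 15 business days from Tuesday, October 22, 2030 (Oct 23, Oct 24, Oct 25, Oct 28, …, Nov 8, Nov 11, Nov 12, skipping weekends) reaches Tuesday, November 12, 2030.
The date termination becomes effective: 7 calendar days after November 12, 2030 is November 19, 2030. November 19, 2030 is a Tuesday and is not a listed holiday, so no roll-forward applies.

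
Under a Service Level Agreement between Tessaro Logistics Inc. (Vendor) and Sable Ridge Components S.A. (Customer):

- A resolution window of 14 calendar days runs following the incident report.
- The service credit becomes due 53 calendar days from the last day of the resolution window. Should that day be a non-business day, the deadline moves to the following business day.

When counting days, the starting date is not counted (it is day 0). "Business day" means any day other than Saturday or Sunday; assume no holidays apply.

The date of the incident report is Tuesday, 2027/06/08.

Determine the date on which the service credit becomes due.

The last day of the resolution window: 14 calendar days after 2027/06/08 is 2027/06/22.
Adding 53 calendar days to 2027/06/22 gives 2027/08/14, which is the date on which the service credit becomes due. That falls on a Saturday, so it rolls to the next business day, Monday, 2027/08/16.

2027/08/16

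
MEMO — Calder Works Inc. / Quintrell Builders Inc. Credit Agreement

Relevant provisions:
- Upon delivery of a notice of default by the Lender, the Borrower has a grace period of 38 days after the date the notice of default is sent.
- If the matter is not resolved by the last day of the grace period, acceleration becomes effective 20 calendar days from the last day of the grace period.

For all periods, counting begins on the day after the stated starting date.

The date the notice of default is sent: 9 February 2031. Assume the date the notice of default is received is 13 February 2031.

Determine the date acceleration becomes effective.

8 April 2031

The last day of the grace period: 9 February 2031 + 38 days = 19 March 2031.
The date acceleration becomes effective: 20 calendar days after 19 March 2031 is 8 April 2031.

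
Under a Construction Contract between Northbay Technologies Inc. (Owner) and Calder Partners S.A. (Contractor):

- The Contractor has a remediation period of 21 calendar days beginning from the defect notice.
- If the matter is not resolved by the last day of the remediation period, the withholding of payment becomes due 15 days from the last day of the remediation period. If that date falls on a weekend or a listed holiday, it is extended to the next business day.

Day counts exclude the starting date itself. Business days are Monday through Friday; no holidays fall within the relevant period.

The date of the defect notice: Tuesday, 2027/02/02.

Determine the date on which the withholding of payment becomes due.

Adding 21 calendar days to 2027/02/02 gives 2027/02/23, which is the last day of the remediation period.
The date on which the withholding of payment becomes due: 15 calendar days after 2027/02/23 is 2027/03/10. 2027/03/10 is a Wednesday, so no roll-forward applies.

2027/03/10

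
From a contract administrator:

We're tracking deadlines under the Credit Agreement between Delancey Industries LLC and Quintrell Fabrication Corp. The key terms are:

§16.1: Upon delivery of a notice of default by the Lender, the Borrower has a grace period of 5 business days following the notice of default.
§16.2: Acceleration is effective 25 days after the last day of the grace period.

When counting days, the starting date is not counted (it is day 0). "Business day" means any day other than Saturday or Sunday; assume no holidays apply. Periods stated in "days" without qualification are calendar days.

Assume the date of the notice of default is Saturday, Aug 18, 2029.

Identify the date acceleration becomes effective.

Sep 18, 2029

From Saturday, Aug 18, 2029, 5 business days (Aug 20, Aug 21, Aug 22, Aug 23, Aug 24, skipping weekends) brings us to Friday, Aug 24, 2029, which is the last day of the grace period.
Adding 25 calendar days to Aug 24, 2029 gives Sep 18, 2029, which is the date acceleration becomes effective.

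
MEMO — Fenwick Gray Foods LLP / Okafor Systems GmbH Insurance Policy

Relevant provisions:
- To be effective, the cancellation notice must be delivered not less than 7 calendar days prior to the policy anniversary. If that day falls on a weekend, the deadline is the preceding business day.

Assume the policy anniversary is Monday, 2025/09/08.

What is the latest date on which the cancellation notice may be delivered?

Counting back 7 calendar days from 2025/09/08 gives 2025/09/01. That is a Monday, so no adjustment is needed.

2025/09/01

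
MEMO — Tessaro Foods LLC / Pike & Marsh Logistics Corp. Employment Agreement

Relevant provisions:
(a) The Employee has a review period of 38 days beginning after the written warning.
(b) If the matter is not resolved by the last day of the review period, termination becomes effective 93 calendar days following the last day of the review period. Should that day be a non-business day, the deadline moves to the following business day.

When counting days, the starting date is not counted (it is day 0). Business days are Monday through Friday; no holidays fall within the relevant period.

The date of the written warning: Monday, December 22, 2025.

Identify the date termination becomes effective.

Adding 38 calendar days to December 22, 2025 gives January 29, 2026, which is the last day of the review period.
The date termination becomes effective: 93 calendar days after January 29, 2026 is May 2, 2026. That falls on a Saturday, so it rolls to the next business day, Monday, May 4, 2026.

May 4, 2026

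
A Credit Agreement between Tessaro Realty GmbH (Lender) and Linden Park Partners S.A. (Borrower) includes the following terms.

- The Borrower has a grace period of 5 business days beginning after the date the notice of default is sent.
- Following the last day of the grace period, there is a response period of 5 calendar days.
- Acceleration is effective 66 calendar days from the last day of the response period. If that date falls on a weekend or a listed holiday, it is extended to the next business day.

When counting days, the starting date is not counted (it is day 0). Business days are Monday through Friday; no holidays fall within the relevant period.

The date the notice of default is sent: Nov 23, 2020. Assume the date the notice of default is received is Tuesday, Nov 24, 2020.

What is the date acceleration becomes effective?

Feb 9, 2021

From Monday, Nov 23, 2020, 5 business days (Nov 24, Nov 25, Nov 26, Nov 27, Nov 30, skipping weekends) brings us to Monday, Nov 30, 2020, which is the last day of the grace period.
The last day of the response period: Nov 30, 2020 + 5 days = Dec 5, 2020.
The date acceleration becomes effective: 66 calendar days after Dec 5, 2020 is Feb 9, 2021. Feb 9, 2021 is a Tuesday, so no roll-forward applies.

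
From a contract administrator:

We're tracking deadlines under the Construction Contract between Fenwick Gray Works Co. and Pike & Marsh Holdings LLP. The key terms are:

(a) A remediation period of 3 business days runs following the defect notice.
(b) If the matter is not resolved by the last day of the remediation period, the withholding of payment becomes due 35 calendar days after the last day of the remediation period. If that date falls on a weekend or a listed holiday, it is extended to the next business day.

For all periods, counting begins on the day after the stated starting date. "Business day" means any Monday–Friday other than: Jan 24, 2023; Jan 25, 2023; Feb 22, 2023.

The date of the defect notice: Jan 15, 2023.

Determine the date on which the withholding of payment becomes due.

From Sunday, Jan 15, 2023, 3 business days (Jan 16, Jan 17, Jan 18, skipping weekends) brings us to Wednesday, Jan 18, 2023, which is the last day of the remediation period.
The date on which the withholding of payment becomes due: 35 calendar days after Jan 18, 2023 is Feb 22, 2023. That falls on Wednesday, a listed holiday, so it rolls to the next business day, Thursday, Feb 23, 2023.

Feb 23, 2023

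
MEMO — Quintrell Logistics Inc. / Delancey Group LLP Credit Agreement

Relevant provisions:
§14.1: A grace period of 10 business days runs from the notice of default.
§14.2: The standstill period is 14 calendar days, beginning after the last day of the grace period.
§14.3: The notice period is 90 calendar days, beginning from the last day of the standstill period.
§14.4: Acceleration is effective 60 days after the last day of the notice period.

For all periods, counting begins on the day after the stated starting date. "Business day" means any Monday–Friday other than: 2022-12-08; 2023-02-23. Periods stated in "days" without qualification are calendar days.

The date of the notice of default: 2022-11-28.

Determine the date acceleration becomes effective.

2023-05-26

The last day of the grace period: counting 10 business days from Monday, 2022-11-28 (Nov 29, Nov 30, Dec 1, Dec 2, Dec 5, Dec 6, Dec 7, Dec 9, Dec 12, Dec 13, skipping weekends and the listed holiday on Dec 8) reaches Tuesday, 2022-12-13.
Adding 14 calendar days to 2022-12-13 gives 2022-12-27, which is the last day of the standstill period.
The last day of the notice period: 90 calendar days after 2022-12-27 is 2023-03-27.
Adding 60 calendar days to 2023-03-27 gives 2023-05-26, which is the date acceleration becomes effective.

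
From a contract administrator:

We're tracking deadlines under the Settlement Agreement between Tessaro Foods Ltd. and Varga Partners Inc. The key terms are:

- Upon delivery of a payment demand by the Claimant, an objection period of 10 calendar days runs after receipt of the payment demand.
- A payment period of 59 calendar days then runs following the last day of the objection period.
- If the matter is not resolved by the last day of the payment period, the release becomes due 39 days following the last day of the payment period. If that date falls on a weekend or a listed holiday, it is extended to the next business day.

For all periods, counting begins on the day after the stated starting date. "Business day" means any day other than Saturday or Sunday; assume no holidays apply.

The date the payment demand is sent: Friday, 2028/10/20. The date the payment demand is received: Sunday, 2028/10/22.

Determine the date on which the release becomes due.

2029/02/07

The last day of the objection period: 2028/10/22 + 10 days = 2028/11/01.
Adding 59 calendar days to 2028/11/01 gives 2028/12/30, which is the last day of the payment period.
The date on which the release becomes due: 2028/12/30 + 39 days = 2029/02/07. 2029/02/07 is a Wednesday, so no roll-forward applies.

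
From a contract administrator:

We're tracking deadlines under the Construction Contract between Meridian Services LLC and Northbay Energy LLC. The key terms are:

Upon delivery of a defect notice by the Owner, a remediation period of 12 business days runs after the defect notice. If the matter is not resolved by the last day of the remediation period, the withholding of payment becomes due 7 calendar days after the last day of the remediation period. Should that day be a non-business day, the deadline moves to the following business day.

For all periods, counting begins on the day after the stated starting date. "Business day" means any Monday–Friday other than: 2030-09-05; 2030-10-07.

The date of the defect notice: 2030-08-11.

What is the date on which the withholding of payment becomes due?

2030-09-03

The last day of the remediation period: 12 business days after Sunday, 2030-08-11, skipping weekends — Aug 12, Aug 13, Aug 14, Aug 15, …, Aug 23, Aug 26, Aug 27 — lands on Tuesday, 2030-08-27.
Adding 7 calendar days to 2030-08-27 gives 2030-09-03, which is the date on which the withholding of payment becomes due. 2030-09-03 is a Tuesday and is not a listed holiday, so no roll-forward applies.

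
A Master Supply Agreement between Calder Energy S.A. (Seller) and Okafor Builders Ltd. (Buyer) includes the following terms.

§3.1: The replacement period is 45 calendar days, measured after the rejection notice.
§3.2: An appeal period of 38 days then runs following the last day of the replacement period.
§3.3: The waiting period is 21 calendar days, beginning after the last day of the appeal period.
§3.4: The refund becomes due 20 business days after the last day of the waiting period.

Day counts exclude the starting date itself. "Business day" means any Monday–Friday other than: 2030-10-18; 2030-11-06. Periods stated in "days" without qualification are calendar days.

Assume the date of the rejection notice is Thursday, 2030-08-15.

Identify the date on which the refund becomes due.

2030-12-25

The last day of the replacement period: 45 calendar days after 2030-08-15 is 2030-09-29.
The last day of the appeal period: 38 calendar days after 2030-09-29 is 2030-11-06.
The last day of the waiting period: 2030-11-06 + 21 days = 2030-11-27.
The date on which the refund becomes due: counting 20 business days from Wednesday, 2030-11-27 (Nov 28, Nov 29, Dec 2, Dec 3, …, Dec 23, Dec 24, Dec 25, skipping weekends) reaches Wednesday, 2030-12-25.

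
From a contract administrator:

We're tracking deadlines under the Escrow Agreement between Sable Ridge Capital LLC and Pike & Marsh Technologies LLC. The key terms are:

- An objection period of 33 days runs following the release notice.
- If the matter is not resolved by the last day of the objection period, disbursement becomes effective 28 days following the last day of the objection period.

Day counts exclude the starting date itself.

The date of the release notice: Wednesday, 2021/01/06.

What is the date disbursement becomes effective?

The last day of the objection period: 2021/01/06 + 33 days = 2021/02/08.
Adding 28 calendar days to 2021/02/08 gives 2021/03/08, which is the date disbursement becomes effective.

2021/03/08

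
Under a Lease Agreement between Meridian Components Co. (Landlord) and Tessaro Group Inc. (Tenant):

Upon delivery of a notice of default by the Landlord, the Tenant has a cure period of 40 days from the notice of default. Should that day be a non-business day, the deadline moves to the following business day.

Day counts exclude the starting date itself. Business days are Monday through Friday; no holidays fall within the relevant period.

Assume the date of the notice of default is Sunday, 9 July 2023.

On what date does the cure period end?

The last day of the cure period: 40 calendar days after 9 July 2023 is 18 August 2023. 18 August 2023 is a Friday, so no roll-forward applies.

18 August 2023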